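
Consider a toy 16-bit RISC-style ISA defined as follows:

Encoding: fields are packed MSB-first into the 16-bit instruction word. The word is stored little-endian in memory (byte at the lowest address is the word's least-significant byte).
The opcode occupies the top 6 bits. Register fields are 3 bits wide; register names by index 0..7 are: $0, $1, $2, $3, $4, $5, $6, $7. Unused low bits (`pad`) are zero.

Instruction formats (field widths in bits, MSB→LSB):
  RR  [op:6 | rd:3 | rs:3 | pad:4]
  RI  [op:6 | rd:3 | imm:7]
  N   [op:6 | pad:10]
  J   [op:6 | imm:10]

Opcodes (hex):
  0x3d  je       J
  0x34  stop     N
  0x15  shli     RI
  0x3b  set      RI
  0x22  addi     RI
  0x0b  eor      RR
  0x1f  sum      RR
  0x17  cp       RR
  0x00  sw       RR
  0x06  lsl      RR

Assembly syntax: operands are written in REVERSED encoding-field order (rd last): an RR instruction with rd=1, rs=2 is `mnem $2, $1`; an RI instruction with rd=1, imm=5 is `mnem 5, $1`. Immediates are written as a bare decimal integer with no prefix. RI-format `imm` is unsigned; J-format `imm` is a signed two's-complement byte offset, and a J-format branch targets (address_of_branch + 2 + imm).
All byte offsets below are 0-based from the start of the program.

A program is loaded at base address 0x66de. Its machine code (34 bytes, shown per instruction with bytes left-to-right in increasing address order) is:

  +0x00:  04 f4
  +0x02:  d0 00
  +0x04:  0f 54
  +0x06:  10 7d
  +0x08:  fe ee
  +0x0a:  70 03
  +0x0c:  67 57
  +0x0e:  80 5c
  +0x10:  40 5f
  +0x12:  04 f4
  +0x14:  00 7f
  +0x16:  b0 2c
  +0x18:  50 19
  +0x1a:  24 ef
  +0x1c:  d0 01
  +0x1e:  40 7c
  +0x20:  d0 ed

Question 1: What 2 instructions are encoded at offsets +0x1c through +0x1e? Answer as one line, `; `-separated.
sw $5, $3; sum $4, $0

+0x1c: d0 01 ⇒ word 0x01d0 (little)
  top 6b → 0x0 → sw [RR]
  rd@[9:7]=0x3 ⇒ $3
  rs@[6:4]=0x5 ⇒ $5
+0x1e: 40 7c ⇒ word 0x7c40 (little)
  top 6b → 0x1f → sum [RR]
  rd@[9:7]=0x0 ⇒ $0
  rs@[6:4]=0x4 ⇒ $4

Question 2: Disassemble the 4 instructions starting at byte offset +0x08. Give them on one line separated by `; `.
set 126, $5; sw $7, $6; shli 103, $6; cp $0, $1

+0x08: fe ee ⇒ word 0xeefe (little)
  top 6b → 0x3b → set [RI]
  rd: (w>>7)&0x7=0x5 → $5
  imm: (w>>0)&0x7f=0x7e → 126
+0x0a: 70 03 ⇒ word 0x0370 (little)
  top 6b → 0x0 → sw [RR]
  rd: (w>>7)&0x7=0x6 → $6
  rs: (w>>4)&0x7=0x7 → $7
+0x0c: 67 57 ⇒ word 0x5767 (little)
  top 6b → 0x15 → shli [RI]
  rd: (w>>7)&0x7=0x6 → $6
  imm: (w>>0)&0x7f=0x67 → 103
+0x0e: 80 5c ⇒ word 0x5c80 (little)
  top 6b → 0x17 → cp [RR]
  rd: (w>>7)&0x7=0x1 → $1
  rs: (w>>4)&0x7=0x0 → $0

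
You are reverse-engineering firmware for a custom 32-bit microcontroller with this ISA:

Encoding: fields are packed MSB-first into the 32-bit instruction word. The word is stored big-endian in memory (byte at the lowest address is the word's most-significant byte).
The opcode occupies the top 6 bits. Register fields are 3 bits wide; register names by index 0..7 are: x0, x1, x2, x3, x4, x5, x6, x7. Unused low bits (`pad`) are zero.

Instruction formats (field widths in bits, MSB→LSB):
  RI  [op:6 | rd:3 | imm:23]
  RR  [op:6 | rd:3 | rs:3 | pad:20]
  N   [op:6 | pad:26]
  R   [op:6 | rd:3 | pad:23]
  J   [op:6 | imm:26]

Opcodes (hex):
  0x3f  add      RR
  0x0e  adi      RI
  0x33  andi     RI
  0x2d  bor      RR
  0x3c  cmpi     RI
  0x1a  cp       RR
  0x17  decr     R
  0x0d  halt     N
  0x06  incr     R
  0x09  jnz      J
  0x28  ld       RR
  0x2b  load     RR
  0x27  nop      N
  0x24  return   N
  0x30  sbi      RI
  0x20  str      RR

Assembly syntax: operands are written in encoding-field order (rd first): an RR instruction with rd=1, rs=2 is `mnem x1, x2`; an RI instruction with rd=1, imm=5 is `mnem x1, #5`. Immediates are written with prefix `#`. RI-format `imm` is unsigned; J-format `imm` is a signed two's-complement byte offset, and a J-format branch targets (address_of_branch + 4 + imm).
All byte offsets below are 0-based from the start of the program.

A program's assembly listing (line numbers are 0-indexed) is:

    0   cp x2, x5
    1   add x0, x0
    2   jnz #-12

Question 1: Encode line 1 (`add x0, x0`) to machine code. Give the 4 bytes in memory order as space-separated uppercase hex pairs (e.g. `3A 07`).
1. add fields op=0x3f:6|rd=0:3|rs=0:3|pad=0:20 → word fc000000h → fc 00 00 00

FC 00 00 00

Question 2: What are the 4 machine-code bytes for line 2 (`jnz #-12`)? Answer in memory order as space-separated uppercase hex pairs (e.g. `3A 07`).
27 FF FF F4

line 2 (jnz): pack op=0x9:6|imm=-12:26 = 0x27fffff4; big→ 27 ff ff f4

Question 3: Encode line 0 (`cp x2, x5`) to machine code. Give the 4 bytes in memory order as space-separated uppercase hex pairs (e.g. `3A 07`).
line 0 (cp): pack op=0x1a:6|rd=2:3|rs=5:3|pad=0:20 = 0x69500000; big→ 69 50 00 00

69 50 00 00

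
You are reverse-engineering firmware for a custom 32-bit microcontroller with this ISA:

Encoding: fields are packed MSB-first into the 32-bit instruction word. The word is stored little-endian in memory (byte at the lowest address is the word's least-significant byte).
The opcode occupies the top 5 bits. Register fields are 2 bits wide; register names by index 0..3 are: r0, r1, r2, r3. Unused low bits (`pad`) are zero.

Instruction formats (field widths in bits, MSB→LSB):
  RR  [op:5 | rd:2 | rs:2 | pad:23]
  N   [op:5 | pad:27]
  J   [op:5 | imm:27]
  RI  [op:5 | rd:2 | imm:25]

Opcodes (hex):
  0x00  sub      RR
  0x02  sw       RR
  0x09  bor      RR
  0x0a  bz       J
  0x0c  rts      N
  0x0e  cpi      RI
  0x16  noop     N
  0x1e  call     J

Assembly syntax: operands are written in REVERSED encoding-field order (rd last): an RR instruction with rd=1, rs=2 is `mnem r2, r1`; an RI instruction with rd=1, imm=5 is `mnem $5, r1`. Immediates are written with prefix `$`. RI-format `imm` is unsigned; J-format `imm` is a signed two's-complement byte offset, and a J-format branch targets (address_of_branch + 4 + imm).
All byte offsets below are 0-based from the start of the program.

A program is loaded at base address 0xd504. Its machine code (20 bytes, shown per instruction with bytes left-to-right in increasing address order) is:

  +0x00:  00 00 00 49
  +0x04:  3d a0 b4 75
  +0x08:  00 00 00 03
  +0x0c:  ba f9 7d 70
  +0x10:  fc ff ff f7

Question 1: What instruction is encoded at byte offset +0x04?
cpi $28614717, r2

@+04  little-endian(3d a0 b4 75) = 0x75b4a03d
  op=0x75b4a03d>>27=0xe ⇒ cpi (RI)
  [26:25] rd=2 = r2
  [24:0] imm=28614717 = $28614717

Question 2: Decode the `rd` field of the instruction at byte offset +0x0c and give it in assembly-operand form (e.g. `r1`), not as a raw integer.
off 0x0c: read ba f9 7d 70 as little → 0x707df9ba
  op=0x707df9ba>>27=0xe ⇒ cpi (RI)
  [26:25] rd=0 = r0
  [24:0] imm=8255930 = $8255930

r0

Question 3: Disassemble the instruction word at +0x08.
off 0x08: read 00 00 00 03 as little → 0x03000000
  op=0x03000000>>27=0x0 ⇒ sub (RR)
  rd@[26:25]=0x1 ⇒ r1
  rs@[24:23]=0x2 ⇒ r2

sub r2, r1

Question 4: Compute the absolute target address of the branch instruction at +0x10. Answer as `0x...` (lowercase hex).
0xd514

@+10  little-endian(fc ff ff f7) = 0xf7fffffc
  top 5b → 0x1e → call [J]
  imm: (w>>0)&0x7ffffff=0x7fffffc (s27→-4) → $-4
  target = base 0xd504 + off 0x10 + 4 + imm -4 = 0xd514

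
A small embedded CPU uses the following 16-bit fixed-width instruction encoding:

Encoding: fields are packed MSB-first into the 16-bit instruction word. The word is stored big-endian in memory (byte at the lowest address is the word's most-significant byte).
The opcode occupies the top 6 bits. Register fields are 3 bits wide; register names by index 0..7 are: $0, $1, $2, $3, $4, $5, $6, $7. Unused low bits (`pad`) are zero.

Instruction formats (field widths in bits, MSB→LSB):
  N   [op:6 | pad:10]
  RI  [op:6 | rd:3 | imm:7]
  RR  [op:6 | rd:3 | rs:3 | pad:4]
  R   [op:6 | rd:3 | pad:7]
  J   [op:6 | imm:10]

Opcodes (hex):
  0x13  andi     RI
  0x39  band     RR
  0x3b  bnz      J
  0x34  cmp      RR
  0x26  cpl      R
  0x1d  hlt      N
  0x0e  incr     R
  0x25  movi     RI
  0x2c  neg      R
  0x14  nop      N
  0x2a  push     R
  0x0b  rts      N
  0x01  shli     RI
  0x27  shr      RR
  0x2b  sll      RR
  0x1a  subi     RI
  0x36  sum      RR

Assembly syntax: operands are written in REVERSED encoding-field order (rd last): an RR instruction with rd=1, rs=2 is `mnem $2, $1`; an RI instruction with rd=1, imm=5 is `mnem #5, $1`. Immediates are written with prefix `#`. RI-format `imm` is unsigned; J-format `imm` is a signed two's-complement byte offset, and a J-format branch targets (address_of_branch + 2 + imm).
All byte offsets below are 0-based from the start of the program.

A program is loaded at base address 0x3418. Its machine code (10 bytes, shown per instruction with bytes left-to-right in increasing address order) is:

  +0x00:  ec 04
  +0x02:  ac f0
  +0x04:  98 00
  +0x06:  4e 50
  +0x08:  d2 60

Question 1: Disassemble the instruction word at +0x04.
cpl $0

@+04  big-endian(98 00) = 0x9800
  opcode bits[15:10]=0x26: cpl/R
  [9:7] rd=0 = $0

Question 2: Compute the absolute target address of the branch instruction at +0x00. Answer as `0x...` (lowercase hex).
[00] ec 04 → 0xec04
  top 6b → 0x3b → bnz [J]
  imm: (w>>0)&0x3ff=0x4 → #4
  target = base 0x3418 + off 0x00 + 2 + imm 4 = 0x341e

0x341e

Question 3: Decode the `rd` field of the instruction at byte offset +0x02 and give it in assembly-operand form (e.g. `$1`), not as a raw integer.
$1

off 0x02: read ac f0 as big → 0xacf0
  top 6b → 0x2b → sll [RR]
  [9:7] rd=1 = $1
  [6:4] rs=7 = $7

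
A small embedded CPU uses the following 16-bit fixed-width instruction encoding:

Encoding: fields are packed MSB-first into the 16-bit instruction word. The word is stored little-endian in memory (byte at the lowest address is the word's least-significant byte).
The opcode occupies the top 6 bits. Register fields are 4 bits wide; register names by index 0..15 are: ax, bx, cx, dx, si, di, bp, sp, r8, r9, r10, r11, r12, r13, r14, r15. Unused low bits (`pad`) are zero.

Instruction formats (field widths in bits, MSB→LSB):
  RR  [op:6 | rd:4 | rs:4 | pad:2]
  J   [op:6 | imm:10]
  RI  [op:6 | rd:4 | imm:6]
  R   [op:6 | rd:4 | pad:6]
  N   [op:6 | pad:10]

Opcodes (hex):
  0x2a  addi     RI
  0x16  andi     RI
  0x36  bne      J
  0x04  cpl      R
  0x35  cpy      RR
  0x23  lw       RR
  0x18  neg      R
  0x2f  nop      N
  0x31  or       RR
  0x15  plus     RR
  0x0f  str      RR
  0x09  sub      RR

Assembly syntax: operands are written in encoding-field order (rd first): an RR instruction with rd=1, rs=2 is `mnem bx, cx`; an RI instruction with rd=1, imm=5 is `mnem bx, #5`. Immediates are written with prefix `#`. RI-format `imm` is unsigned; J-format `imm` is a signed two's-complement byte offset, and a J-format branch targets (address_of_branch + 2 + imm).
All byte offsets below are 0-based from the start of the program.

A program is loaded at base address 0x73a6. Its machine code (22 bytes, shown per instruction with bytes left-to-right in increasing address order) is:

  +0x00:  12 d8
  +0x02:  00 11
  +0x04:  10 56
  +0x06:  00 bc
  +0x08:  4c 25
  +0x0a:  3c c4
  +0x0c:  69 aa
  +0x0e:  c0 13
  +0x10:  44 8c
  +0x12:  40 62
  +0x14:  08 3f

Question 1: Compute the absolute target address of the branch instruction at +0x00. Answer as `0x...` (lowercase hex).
0x73ba

off 0x00: read 12 d8 as little → 0xd812
  op=0xd812>>10=0x36 ⇒ bne (J)
  [9:0] imm=18 = #18
  target = base 0x73a6 + off 0x00 + 2 + imm 18 = 0x73ba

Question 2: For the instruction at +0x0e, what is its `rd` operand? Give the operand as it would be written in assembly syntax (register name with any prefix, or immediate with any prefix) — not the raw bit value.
r15

+0x0e: c0 13 ⇒ word 0x13c0 (little)
  opcode bits[15:10]=0x4: cpl/R
  rd: (w>>6)&0xf=0xf → r15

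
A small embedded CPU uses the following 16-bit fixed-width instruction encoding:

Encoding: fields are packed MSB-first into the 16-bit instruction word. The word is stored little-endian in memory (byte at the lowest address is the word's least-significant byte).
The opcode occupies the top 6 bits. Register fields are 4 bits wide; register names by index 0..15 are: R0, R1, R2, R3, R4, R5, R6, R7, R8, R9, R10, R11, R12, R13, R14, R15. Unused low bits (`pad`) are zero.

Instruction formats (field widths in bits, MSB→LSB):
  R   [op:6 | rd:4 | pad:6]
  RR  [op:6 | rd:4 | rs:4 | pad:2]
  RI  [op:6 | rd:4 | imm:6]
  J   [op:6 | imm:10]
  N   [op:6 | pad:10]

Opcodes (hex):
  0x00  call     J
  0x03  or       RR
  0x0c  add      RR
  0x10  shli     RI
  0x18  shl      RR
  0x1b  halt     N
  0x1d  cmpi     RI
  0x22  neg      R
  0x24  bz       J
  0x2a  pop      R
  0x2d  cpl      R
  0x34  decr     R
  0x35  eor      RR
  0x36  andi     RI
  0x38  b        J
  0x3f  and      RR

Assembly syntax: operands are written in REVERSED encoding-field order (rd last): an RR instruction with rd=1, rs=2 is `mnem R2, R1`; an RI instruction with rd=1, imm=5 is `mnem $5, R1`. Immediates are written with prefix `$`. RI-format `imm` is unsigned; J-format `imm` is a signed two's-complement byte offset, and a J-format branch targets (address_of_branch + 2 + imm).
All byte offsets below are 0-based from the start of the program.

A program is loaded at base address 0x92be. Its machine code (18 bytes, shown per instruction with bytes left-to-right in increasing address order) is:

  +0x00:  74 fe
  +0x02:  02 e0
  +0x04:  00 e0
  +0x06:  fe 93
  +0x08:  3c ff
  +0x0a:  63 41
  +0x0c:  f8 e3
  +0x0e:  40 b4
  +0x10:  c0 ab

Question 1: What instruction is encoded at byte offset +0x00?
and R13, R9

@+00  little-endian(74 fe) = 0xfe74
  top 6b → 0x3f → and [RR]
  rd: (w>>6)&0xf=0x9 → R9
  rs: (w>>2)&0xf=0xd → R13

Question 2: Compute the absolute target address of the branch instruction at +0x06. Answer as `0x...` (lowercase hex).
0x92c4

[06] fe 93 → 0x93fe
  op=0x93fe>>10=0x24 ⇒ bz (J)
  [9:0] imm=1022 (s10→-2) = $-2
  target = base 0x92be + off 0x06 + 2 + imm -2 = 0x92c4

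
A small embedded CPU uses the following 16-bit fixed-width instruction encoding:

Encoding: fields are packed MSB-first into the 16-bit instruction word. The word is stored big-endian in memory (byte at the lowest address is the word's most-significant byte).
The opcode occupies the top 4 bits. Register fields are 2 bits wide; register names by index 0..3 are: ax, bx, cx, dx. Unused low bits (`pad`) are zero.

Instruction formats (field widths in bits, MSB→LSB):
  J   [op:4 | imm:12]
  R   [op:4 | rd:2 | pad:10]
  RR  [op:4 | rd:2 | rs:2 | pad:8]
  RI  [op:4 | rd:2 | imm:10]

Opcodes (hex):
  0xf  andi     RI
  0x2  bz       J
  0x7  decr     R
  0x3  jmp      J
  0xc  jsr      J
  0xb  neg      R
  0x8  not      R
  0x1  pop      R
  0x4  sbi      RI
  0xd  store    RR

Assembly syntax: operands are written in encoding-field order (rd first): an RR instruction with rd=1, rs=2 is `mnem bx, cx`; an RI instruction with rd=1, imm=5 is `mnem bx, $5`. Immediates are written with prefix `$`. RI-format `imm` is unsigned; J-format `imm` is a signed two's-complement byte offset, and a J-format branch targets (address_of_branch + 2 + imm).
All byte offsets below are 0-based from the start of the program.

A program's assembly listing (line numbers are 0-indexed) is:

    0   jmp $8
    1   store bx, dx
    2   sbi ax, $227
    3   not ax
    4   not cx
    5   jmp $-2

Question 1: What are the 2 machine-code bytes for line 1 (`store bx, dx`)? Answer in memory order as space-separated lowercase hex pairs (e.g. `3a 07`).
d7 00

1. store fields op=0xd:4|rd=1:2|rs=3:2|pad=0:8 → word d700h → d7 00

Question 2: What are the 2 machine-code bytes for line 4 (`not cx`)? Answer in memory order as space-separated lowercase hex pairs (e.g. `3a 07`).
4. not fields op=0x8:4|rd=2:2|pad=0:10 → word 8800h → 88 00

88 00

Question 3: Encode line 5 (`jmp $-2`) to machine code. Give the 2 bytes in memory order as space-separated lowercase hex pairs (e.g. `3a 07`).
3f fe

5. jmp fields op=0x3:4|imm=-2:12 → word 3ffeh → 3f fe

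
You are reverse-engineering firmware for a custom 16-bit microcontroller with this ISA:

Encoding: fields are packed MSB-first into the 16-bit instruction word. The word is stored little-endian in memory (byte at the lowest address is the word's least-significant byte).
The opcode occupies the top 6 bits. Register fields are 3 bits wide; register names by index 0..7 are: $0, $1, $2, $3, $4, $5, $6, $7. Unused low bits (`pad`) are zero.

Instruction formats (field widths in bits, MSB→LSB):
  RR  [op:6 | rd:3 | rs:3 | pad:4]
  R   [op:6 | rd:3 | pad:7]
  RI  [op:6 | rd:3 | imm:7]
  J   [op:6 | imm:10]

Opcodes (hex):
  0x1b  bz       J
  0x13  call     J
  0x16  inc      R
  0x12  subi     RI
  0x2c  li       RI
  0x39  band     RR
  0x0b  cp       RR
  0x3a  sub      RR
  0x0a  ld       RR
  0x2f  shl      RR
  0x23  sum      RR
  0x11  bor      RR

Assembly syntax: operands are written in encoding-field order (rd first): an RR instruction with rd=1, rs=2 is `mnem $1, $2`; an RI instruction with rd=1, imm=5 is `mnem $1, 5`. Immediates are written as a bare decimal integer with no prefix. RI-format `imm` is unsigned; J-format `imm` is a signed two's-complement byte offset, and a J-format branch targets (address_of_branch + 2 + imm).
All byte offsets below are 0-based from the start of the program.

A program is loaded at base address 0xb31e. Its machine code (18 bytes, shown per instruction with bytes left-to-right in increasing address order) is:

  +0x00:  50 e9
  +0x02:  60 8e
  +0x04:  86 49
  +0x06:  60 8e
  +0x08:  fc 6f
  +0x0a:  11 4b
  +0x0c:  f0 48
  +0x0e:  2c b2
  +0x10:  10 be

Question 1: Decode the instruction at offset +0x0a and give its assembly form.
subi $6, 17

[0a] 11 4b → 0x4b11
  op=0x4b11>>10=0x12 ⇒ subi (RI)
  rd@[9:7]=0x6 ⇒ $6
  imm@[6:0]=0x11 ⇒ 17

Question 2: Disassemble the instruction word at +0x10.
shl $4, $1

@+10  little-endian(10 be) = 0xbe10
  opcode bits[15:10]=0x2f: shl/RR
  rd@[9:7]=0x4 ⇒ $4
  rs@[6:4]=0x1 ⇒ $1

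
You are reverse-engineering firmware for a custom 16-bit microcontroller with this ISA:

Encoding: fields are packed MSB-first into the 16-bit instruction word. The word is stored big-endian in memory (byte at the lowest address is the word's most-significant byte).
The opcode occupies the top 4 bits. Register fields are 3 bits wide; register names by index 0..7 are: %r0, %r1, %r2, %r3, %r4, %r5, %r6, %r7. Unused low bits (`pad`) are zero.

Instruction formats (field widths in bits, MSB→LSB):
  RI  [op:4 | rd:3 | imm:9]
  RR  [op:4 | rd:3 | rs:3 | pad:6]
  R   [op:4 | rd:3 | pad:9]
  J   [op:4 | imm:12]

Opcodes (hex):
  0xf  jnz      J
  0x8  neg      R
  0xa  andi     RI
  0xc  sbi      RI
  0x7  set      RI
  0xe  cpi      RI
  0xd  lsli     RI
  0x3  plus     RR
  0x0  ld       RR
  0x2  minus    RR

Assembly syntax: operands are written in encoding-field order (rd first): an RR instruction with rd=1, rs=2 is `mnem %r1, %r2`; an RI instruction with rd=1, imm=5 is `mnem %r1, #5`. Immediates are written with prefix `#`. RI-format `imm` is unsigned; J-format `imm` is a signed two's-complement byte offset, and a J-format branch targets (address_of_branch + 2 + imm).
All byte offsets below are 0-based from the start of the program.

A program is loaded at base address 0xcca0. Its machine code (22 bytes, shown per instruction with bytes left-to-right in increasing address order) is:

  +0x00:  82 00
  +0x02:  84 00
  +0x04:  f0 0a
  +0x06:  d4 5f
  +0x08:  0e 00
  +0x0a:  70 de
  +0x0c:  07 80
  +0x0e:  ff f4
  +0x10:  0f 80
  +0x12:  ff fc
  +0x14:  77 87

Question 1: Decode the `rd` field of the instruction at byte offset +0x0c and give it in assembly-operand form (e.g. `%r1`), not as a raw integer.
off 0x0c: read 07 80 as big → 0x0780
  top 4b → 0x0 → ld [RR]
  [11:9] rd=3 = %r3
  [8:6] rs=6 = %r6

%r3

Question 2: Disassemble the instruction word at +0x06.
@+06  big-endian(d4 5f) = 0xd45f
  op=0xd45f>>12=0xd ⇒ lsli (RI)
  rd@[11:9]=0x2 ⇒ %r2
  imm@[8:0]=0x5f ⇒ #95

lsli %r2, #95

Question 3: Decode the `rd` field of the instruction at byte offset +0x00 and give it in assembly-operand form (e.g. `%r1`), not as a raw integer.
[00] 82 00 → 0x8200
  top 4b → 0x8 → neg [R]
  [11:9] rd=1 = %r1

%r1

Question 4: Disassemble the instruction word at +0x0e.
jnz #-12

off 0x0e: read ff f4 as big → 0xfff4
  op=0xfff4>>12=0xf ⇒ jnz (J)
  imm@[11:0]=0xff4 (s12→-12) ⇒ #-12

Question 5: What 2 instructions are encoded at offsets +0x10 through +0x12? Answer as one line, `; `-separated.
[10] 0f 80 → 0x0f80
  top 4b → 0x0 → ld [RR]
  rd@[11:9]=0x7 ⇒ %r7
  rs@[8:6]=0x6 ⇒ %r6
[12] ff fc → 0xfffc
  top 4b → 0xf → jnz [J]
  imm@[11:0]=0xffc (s12→-4) ⇒ #-4

ld %r7, %r6; jnz #-4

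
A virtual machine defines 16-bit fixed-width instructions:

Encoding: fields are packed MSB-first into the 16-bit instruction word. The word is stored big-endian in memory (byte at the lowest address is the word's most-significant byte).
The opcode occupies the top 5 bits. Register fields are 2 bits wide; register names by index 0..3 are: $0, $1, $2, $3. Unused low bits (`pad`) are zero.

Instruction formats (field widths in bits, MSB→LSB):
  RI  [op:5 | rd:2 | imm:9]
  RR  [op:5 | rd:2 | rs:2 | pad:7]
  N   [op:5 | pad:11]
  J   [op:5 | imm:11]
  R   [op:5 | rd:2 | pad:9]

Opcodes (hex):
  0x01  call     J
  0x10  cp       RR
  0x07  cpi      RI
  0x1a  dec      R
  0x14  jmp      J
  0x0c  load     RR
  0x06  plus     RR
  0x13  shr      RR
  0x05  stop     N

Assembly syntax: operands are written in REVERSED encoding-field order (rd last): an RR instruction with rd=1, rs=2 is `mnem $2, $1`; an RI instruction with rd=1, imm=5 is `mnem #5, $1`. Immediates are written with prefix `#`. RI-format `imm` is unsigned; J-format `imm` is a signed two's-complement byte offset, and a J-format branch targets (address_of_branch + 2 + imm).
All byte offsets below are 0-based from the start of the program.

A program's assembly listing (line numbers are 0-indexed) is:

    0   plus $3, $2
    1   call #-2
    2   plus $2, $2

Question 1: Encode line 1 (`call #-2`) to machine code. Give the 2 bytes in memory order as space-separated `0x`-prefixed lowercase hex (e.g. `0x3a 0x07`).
line 1 (call): pack op=0x1:5|imm=-2:11 = 0x0ffe; big→ 0f fe

0x0f 0xfe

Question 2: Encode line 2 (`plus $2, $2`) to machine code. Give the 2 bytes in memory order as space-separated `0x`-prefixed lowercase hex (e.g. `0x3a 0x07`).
2. plus fields op=0x6:5|rd=2:2|rs=2:2|pad=0:7 → word 3500h → 35 00

0x35 0x00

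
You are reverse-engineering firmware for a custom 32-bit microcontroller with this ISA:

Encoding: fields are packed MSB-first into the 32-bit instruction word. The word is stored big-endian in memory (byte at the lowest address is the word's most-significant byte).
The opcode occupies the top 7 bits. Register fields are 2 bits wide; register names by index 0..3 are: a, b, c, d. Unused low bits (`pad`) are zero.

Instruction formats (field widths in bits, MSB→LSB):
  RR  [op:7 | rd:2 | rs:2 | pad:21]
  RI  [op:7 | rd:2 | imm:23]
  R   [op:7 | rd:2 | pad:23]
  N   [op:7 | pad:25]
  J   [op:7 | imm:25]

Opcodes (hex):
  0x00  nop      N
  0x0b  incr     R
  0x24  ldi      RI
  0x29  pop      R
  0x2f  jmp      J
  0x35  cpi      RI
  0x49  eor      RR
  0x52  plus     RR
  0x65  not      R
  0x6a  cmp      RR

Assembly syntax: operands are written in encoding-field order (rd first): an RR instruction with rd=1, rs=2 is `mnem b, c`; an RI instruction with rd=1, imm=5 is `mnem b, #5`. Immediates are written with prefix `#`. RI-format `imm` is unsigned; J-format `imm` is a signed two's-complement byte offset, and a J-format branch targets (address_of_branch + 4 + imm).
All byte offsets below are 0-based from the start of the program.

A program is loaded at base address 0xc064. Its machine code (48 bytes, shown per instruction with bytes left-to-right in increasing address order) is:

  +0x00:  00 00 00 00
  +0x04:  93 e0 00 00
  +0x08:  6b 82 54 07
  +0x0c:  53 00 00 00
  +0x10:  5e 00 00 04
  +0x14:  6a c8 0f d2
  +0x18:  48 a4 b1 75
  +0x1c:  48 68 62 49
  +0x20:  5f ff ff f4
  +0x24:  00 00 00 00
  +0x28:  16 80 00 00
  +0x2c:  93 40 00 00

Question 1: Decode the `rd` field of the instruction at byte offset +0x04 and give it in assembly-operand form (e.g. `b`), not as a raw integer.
@+04  big-endian(93 e0 00 00) = 0x93e00000
  opcode bits[31:25]=0x49: eor/RR
  [24:23] rd=3 = d
  [22:21] rs=3 = d

d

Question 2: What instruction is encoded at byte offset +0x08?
off 0x08: read 6b 82 54 07 as big → 0x6b825407
  opcode bits[31:25]=0x35: cpi/RI
  rd@[24:23]=0x3 ⇒ d
  imm@[22:0]=0x25407 ⇒ #152583

cpi d, #152583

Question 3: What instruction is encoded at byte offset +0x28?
incr b

[28] 16 80 00 00 → 0x16800000
  op=0x16800000>>25=0xb ⇒ incr (R)
  rd@[24:23]=0x1 ⇒ b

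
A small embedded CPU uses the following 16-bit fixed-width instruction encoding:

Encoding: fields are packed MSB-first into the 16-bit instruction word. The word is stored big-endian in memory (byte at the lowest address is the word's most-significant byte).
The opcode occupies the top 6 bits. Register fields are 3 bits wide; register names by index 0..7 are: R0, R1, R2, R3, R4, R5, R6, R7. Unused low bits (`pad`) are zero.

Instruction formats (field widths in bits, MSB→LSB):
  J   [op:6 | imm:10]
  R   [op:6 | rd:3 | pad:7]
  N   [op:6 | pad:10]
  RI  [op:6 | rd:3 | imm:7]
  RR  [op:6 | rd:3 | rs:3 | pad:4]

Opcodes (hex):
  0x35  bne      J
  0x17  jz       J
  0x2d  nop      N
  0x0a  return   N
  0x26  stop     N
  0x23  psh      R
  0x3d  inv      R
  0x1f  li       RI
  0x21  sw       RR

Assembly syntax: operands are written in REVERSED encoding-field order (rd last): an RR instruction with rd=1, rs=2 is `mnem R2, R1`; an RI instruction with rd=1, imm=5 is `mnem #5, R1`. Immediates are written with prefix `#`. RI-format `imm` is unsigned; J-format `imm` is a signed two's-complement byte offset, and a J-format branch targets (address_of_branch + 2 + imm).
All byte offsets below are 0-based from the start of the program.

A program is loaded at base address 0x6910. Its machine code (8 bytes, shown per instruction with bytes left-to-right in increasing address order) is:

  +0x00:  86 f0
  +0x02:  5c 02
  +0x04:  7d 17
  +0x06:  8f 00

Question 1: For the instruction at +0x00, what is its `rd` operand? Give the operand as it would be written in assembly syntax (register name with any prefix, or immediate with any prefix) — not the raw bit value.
R5

off 0x00: read 86 f0 as big → 0x86f0
  opcode bits[15:10]=0x21: sw/RR
  rd@[9:7]=0x5 ⇒ R5
  rs@[6:4]=0x7 ⇒ R7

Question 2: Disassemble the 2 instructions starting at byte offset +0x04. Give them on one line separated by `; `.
li #23, R2; psh R6

+0x04: 7d 17 ⇒ word 0x7d17 (big)
  top 6b → 0x1f → li [RI]
  [9:7] rd=2 = R2
  [6:0] imm=23 = #23
+0x06: 8f 00 ⇒ word 0x8f00 (big)
  top 6b → 0x23 → psh [R]
  [9:7] rd=6 = R6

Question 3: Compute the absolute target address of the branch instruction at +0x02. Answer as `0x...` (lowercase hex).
0x6916

off 0x02: read 5c 02 as big → 0x5c02
  op=0x5c02>>10=0x17 ⇒ jz (J)
  [9:0] imm=2 = #2
  target = base 0x6910 + off 0x02 + 2 + imm 2 = 0x6916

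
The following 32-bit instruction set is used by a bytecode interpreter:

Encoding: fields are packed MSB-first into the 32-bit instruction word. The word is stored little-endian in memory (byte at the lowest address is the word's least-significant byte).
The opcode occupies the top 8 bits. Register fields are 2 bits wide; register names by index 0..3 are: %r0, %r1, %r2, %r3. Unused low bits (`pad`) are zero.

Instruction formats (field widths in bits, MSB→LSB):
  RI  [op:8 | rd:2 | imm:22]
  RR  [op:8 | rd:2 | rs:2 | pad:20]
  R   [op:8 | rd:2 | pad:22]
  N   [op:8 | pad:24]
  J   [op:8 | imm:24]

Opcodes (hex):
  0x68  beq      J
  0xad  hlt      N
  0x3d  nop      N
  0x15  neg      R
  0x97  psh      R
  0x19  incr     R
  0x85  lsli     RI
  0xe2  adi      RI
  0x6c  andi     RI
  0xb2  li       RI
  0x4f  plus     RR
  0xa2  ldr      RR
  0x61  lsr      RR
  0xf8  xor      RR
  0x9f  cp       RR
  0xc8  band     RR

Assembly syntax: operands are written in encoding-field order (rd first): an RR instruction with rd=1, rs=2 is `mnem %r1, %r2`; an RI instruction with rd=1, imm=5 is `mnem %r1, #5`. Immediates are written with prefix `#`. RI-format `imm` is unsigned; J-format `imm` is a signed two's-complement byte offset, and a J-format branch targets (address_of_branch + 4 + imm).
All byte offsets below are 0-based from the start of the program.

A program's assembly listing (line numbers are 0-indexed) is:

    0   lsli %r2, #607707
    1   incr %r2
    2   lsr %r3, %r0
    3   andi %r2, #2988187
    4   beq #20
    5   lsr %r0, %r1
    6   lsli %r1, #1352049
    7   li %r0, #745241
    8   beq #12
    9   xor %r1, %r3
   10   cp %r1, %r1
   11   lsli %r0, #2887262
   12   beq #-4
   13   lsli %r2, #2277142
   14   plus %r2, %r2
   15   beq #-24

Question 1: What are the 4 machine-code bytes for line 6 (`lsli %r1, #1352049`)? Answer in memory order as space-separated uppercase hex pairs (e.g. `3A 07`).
6. lsli fields op=0x85:8|rd=1:2|imm=1352049:22 → word 8554a171h → 71 a1 54 85

71 A1 54 85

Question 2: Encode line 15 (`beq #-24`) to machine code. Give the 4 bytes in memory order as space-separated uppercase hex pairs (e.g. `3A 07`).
E8 FF FF 68

line 15 (beq): pack op=0x68:8|imm=-24:24 = 0x68ffffe8; little→ e8 ff ff 68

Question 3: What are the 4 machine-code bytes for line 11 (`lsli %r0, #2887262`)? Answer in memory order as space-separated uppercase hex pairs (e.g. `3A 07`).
L11: lsli op=0x85:8|rd=0:2|imm=2887262:22 ⇒ 0x852c0e5e ⇒ little 5e 0e 2c 85

5E 0E 2C 85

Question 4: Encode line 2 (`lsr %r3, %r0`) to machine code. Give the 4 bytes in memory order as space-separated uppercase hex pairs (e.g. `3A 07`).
2. lsr fields op=0x61:8|rd=3:2|rs=0:2|pad=0:20 → word 61c00000h → 00 00 c0 61

00 00 C0 61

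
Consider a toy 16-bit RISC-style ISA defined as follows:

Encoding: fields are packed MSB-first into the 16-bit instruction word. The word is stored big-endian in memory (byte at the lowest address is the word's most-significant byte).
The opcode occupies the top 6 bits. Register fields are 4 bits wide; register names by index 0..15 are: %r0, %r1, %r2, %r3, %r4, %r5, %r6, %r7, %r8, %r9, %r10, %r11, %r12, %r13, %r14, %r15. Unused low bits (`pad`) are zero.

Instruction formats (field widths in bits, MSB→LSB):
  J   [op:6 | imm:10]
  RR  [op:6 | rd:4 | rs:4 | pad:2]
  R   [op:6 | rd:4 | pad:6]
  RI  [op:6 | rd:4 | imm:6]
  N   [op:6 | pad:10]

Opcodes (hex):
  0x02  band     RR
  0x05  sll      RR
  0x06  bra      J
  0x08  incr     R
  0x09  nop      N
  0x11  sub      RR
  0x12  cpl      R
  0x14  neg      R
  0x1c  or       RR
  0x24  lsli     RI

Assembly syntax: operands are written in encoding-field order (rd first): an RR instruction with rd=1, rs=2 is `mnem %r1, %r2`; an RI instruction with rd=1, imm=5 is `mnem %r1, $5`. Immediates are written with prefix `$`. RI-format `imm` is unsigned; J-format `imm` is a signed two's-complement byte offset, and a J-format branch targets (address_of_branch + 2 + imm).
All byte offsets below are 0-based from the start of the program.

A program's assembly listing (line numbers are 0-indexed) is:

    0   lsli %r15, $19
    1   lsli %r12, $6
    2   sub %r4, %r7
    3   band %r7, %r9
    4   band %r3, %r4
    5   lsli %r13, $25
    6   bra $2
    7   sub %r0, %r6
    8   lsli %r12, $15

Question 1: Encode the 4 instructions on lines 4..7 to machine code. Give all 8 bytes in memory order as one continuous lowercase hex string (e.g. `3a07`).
L4: band op=0x2:6|rd=3:4|rs=4:4|pad=0:2 ⇒ 0x08d0 ⇒ big 08 d0
L5: lsli op=0x24:6|rd=13:4|imm=25:6 ⇒ 0x9359 ⇒ big 93 59
L6: bra op=0x6:6|imm=2:10 ⇒ 0x1802 ⇒ big 18 02
L7: sub op=0x11:6|rd=0:4|rs=6:4|pad=0:2 ⇒ 0x4418 ⇒ big 44 18

08d0935918024418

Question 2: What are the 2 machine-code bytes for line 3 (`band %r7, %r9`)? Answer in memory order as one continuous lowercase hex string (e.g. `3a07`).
09e4

line 3 (band): pack op=0x2:6|rd=7:4|rs=9:4|pad=0:2 = 0x09e4; big→ 09 e4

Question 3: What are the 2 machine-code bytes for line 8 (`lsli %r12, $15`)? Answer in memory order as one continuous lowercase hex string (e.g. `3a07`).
8. lsli fields op=0x24:6|rd=12:4|imm=15:6 → word 930fh → 93 0f

930f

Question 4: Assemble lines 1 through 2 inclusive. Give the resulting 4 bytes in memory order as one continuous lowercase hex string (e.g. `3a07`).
1. lsli fields op=0x24:6|rd=12:4|imm=6:6 → word 9306h → 93 06
2. sub fields op=0x11:6|rd=4:4|rs=7:4|pad=0:2 → word 451ch → 45 1c

9306451c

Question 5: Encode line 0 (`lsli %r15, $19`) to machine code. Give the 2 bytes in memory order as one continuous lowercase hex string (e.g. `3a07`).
line 0 (lsli): pack op=0x24:6|rd=15:4|imm=19:6 = 0x93d3; big→ 93 d3

93d3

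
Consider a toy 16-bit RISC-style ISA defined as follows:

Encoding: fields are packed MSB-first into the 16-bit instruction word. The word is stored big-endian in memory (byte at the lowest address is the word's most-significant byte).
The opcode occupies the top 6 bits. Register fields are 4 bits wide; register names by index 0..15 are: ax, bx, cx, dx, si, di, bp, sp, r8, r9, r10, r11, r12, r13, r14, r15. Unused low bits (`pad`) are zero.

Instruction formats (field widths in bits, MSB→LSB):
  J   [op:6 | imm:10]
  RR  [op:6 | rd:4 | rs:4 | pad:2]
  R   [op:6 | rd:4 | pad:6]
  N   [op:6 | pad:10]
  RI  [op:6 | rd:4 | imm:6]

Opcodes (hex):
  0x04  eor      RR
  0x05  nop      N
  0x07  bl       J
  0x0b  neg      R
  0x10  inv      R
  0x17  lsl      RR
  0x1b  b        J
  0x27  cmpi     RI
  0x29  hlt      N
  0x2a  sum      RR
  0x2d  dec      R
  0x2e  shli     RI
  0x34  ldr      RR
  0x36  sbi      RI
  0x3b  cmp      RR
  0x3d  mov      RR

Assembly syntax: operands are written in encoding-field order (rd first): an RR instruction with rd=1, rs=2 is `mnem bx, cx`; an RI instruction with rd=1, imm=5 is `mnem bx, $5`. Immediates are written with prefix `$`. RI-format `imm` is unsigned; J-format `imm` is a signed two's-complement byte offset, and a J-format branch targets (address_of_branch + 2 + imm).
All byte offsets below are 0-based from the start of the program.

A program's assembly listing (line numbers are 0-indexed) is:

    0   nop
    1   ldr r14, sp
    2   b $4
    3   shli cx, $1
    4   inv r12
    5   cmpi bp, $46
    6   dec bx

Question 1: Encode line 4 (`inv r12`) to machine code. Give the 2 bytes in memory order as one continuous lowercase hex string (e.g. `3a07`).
4300

line 4 (inv): pack op=0x10:6|rd=12:4|pad=0:6 = 0x4300; big→ 43 00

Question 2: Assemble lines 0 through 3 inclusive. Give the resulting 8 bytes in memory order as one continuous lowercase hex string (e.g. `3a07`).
0. nop fields op=0x5:6|pad=0:10 → word 1400h → 14 00
1. ldr fields op=0x34:6|rd=14:4|rs=7:4|pad=0:2 → word d39ch → d3 9c
2. b fields op=0x1b:6|imm=4:10 → word 6c04h → 6c 04
3. shli fields op=0x2e:6|rd=2:4|imm=1:6 → word b881h → b8 81

1400d39c6c04b881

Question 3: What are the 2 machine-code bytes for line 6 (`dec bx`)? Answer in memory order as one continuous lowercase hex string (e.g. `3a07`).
b440

L6: dec op=0x2d:6|rd=1:4|pad=0:6 ⇒ 0xb440 ⇒ big b4 40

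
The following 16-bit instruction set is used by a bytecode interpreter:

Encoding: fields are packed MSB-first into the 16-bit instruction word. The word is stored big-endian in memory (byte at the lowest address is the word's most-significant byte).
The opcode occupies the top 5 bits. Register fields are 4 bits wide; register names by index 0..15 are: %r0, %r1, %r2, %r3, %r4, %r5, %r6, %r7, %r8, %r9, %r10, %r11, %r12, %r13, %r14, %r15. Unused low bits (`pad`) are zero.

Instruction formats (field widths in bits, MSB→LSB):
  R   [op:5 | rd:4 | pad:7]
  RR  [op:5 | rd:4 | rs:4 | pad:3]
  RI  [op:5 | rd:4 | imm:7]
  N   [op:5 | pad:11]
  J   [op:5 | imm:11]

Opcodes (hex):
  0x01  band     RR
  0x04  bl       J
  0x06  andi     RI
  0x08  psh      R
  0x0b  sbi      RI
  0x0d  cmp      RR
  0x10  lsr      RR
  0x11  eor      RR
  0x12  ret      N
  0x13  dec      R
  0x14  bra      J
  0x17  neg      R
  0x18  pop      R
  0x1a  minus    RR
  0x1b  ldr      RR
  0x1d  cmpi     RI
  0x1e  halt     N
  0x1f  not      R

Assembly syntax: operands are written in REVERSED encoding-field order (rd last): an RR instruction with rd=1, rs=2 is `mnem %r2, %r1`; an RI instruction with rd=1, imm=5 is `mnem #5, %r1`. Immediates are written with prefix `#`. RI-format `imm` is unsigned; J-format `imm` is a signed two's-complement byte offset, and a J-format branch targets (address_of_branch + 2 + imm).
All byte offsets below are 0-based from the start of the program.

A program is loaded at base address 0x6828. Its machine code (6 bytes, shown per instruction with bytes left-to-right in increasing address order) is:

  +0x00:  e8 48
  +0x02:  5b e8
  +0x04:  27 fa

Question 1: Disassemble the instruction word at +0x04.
bl #-6

+0x04: 27 fa ⇒ word 0x27fa (big)
  top 5b → 0x4 → bl [J]
  [10:0] imm=2042 (s11→-6) = #-6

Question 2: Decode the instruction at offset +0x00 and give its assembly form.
cmpi #72, %r0

@+00  big-endian(e8 48) = 0xe848
  opcode bits[15:11]=0x1d: cmpi/RI
  [10:7] rd=0 = %r0
  [6:0] imm=72 = #72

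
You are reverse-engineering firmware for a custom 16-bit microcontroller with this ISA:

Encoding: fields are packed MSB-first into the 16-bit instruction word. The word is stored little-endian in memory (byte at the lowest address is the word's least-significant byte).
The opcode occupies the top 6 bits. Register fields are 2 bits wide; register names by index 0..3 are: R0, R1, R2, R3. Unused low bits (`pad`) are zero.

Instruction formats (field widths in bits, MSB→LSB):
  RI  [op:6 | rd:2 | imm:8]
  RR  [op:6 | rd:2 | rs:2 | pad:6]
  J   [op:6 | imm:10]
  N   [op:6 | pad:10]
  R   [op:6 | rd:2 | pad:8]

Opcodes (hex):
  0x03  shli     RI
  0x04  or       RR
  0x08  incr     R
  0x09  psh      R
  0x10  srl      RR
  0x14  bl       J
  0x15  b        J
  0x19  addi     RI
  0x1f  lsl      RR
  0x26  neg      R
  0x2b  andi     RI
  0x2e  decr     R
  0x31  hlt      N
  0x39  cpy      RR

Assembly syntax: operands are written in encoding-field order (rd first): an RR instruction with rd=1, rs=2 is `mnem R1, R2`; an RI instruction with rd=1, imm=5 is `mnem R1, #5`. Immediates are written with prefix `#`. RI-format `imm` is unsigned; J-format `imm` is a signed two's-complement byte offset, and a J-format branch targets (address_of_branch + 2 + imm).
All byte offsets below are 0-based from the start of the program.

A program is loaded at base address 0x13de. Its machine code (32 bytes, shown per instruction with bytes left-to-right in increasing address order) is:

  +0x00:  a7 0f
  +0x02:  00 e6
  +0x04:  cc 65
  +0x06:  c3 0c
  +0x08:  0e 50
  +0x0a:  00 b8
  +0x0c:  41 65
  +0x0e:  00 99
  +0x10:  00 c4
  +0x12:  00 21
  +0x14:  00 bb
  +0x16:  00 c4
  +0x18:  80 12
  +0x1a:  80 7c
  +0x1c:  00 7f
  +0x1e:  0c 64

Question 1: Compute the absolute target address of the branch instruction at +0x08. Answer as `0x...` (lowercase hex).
0x13f6

@+08  little-endian(0e 50) = 0x500e
  opcode bits[15:10]=0x14: bl/J
  [9:0] imm=14 = #14
  target = base 0x13de + off 0x08 + 2 + imm 14 = 0x13f6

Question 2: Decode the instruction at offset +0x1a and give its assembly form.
lsl R0, R2

off 0x1a: read 80 7c as little → 0x7c80
  opcode bits[15:10]=0x1f: lsl/RR
  rd: (w>>8)&0x3=0x0 → R0
  rs: (w>>6)&0x3=0x2 → R2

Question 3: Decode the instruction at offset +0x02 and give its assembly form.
cpy R2, R0

+0x02: 00 e6 ⇒ word 0xe600 (little)
  opcode bits[15:10]=0x39: cpy/RR
  rd: (w>>8)&0x3=0x2 → R2
  rs: (w>>6)&0x3=0x0 → R0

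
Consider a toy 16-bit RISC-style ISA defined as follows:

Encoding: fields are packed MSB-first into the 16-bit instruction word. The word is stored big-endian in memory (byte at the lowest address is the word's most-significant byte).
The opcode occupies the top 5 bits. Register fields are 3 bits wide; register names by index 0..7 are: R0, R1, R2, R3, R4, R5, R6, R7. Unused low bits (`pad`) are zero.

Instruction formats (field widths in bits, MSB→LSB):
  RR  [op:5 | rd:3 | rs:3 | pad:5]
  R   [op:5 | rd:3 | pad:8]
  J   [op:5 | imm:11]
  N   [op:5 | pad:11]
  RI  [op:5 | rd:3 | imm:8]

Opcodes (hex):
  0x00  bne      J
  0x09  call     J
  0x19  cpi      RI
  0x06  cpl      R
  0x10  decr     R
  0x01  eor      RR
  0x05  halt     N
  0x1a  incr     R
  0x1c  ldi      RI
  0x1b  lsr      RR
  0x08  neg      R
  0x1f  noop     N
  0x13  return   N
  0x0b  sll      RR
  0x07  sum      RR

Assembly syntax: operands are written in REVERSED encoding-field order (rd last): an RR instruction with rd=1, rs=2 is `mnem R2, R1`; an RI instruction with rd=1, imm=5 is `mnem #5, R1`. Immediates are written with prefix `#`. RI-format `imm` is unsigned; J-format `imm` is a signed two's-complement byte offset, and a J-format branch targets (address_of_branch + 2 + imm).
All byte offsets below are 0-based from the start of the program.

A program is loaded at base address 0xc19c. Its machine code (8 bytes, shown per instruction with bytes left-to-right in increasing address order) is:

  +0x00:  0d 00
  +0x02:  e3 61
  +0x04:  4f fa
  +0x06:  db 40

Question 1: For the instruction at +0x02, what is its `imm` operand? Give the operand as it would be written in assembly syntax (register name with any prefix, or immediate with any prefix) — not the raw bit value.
#97

+0x02: e3 61 ⇒ word 0xe361 (big)
  opcode bits[15:11]=0x1c: ldi/RI
  rd: (w>>8)&0x7=0x3 → R3
  imm: (w>>0)&0xff=0x61 → #97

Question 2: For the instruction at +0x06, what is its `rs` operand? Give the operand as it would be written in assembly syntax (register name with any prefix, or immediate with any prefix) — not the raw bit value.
R2

+0x06: db 40 ⇒ word 0xdb40 (big)
  top 5b → 0x1b → lsr [RR]
  rd@[10:8]=0x3 ⇒ R3
  rs@[7:5]=0x2 ⇒ R2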